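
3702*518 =1917636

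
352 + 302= 654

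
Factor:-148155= - 3^1 * 5^1*7^1 * 17^1*83^1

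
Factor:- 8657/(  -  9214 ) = 2^( - 1)*11^1*17^( - 1)*271^( - 1 ) * 787^1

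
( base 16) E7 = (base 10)231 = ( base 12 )173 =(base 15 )106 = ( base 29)7S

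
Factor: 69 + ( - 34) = 5^1*7^1  =  35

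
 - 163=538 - 701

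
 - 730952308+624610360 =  - 106341948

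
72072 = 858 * 84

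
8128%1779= 1012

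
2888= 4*722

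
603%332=271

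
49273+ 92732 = 142005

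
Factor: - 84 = - 2^2*3^1*7^1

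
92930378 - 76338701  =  16591677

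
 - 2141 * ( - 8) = 17128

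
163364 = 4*40841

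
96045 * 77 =7395465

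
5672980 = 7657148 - 1984168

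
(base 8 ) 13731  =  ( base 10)6105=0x17d9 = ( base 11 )4650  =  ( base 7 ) 23541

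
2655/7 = 2655/7 = 379.29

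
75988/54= 1407 + 5/27 = 1407.19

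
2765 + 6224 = 8989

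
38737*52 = 2014324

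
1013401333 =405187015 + 608214318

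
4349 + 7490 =11839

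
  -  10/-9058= 5/4529  =  0.00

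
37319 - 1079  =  36240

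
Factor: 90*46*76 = 314640 = 2^4 *3^2*5^1 * 19^1*23^1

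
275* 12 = 3300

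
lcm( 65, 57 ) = 3705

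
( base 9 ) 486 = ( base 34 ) BS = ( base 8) 622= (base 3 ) 112220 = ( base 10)402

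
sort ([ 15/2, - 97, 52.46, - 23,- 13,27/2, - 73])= [ - 97, - 73, - 23, - 13,  15/2,27/2,52.46]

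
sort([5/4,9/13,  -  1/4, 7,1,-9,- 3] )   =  [ -9,- 3,-1/4,9/13 , 1 , 5/4 , 7]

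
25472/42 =12736/21 = 606.48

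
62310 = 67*930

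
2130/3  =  710 =710.00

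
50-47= 3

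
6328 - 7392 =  - 1064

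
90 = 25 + 65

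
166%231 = 166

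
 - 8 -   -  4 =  - 4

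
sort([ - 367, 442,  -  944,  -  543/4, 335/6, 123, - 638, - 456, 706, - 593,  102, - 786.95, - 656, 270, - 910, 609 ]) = [ - 944, - 910,  -  786.95, - 656,-638,-593,-456,-367 ,- 543/4, 335/6, 102, 123, 270, 442,  609,706 ]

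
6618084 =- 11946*( - 554)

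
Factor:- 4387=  - 41^1*107^1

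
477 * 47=22419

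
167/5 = 167/5= 33.40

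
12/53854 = 6/26927= 0.00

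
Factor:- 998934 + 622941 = - 375993 = -3^2*41777^1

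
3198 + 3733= 6931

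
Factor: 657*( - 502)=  - 2^1*3^2*73^1*251^1 =-329814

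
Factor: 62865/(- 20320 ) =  - 2^(-5 )*3^2*11^1= - 99/32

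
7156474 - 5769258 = 1387216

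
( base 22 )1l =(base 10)43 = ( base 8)53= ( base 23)1K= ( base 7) 61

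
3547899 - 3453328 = 94571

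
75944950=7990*9505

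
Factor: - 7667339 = -29^1*264391^1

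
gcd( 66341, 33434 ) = 1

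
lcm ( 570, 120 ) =2280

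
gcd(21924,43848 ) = 21924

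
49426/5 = 49426/5=9885.20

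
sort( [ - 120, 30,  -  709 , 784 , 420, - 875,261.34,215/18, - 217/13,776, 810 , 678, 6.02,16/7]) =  [ - 875 , -709, - 120, - 217/13, 16/7,  6.02,  215/18,30, 261.34, 420 , 678,  776 , 784, 810 ] 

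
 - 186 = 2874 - 3060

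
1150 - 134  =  1016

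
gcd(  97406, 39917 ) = 1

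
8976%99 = 66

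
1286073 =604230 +681843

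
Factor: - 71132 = -2^2*17783^1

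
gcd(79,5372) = 79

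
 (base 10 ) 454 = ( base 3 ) 121211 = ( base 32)E6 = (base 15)204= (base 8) 706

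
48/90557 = 48/90557=0.00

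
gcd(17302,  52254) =2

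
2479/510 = 2479/510 = 4.86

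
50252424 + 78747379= 128999803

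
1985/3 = 661 + 2/3 = 661.67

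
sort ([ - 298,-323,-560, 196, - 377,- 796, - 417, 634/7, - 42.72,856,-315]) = [  -  796, - 560, - 417,-377, - 323,-315,-298, - 42.72,  634/7, 196, 856 ] 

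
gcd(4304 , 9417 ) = 1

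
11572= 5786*2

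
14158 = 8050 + 6108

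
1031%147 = 2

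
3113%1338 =437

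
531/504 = 1 + 3/56 = 1.05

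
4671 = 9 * 519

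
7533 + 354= 7887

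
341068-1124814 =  - 783746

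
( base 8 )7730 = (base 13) 1B00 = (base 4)333120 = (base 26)600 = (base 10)4056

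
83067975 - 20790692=62277283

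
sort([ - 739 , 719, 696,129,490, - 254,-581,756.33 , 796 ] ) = [-739, - 581 , - 254, 129, 490, 696, 719 , 756.33,796 ]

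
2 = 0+2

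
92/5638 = 46/2819 = 0.02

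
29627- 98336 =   -  68709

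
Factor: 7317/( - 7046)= - 27/26 = - 2^(-1 )*3^3*13^( - 1)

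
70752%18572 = 15036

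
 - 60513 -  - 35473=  - 25040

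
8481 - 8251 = 230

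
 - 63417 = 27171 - 90588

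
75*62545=4690875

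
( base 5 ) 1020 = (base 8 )207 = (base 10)135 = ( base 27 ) 50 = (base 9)160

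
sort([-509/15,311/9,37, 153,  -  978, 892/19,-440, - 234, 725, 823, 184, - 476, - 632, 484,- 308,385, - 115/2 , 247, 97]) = [ - 978, - 632, - 476, - 440,-308,  -  234,  -  115/2 , -509/15,311/9, 37, 892/19  ,  97, 153, 184,  247, 385,  484,725, 823 ] 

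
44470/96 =22235/48 = 463.23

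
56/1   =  56 = 56.00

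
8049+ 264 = 8313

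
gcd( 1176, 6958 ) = 98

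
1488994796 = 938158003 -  - 550836793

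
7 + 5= 12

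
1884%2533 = 1884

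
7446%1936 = 1638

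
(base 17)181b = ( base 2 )1110001010101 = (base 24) ce5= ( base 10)7253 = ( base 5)213003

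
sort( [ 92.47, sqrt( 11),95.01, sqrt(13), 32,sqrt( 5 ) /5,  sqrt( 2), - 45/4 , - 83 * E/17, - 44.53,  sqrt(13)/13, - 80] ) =[-80, - 44.53, - 83 * E/17, - 45/4 , sqrt( 13) /13,sqrt (5)/5,  sqrt(2),  sqrt(11), sqrt( 13),32,92.47,95.01 ]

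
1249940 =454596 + 795344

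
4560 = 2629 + 1931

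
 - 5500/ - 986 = 5 + 285/493 = 5.58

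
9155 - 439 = 8716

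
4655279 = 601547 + 4053732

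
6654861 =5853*1137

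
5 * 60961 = 304805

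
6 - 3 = 3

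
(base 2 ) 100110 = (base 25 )1d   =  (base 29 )19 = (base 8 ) 46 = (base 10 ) 38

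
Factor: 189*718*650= 2^2*3^3*5^2* 7^1*13^1*359^1 = 88206300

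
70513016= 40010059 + 30502957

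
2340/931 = 2340/931 = 2.51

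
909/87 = 303/29 = 10.45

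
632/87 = 632/87= 7.26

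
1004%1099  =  1004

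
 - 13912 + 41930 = 28018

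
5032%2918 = 2114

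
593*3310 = 1962830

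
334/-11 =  - 31 + 7/11 = - 30.36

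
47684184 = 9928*4803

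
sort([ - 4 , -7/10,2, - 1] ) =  [  -  4,-1,-7/10, 2] 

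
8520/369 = 2840/123 = 23.09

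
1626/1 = 1626 = 1626.00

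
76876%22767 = 8575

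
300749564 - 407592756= - 106843192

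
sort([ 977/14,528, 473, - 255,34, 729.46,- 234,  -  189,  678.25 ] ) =[ - 255, - 234,-189, 34, 977/14,473, 528, 678.25,729.46] 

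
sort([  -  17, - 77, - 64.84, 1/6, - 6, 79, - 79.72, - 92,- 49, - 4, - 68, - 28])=[ - 92, - 79.72, - 77 , - 68 , - 64.84, - 49,-28, - 17,-6, - 4,1/6,79 ] 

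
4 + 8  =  12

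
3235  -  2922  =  313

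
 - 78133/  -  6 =13022+1/6  =  13022.17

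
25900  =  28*925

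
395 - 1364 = -969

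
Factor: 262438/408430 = 5^( - 1)*47^( - 1 )*151^1 = 151/235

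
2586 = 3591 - 1005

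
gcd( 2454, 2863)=409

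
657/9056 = 657/9056=0.07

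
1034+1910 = 2944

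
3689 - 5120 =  - 1431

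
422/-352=-2 +141/176 = -1.20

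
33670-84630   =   - 50960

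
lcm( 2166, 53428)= 160284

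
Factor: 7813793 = 13^1*601061^1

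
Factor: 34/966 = 3^(-1)*7^ ( - 1)*17^1 * 23^( - 1) = 17/483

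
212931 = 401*531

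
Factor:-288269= - 17^1*31^1*547^1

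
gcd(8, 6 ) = 2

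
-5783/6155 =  - 1 + 372/6155 = -0.94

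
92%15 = 2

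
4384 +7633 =12017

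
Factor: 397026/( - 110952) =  - 2^( - 2 )*7^1*67^( - 1 )*137^1= -959/268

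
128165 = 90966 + 37199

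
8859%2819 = 402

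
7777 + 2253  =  10030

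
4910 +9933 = 14843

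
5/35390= 1/7078 = 0.00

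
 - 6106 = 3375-9481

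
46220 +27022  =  73242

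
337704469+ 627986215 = 965690684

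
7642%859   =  770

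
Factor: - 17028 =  - 2^2*3^2 * 11^1*43^1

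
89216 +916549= 1005765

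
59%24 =11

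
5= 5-0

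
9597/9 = 1066 + 1/3 = 1066.33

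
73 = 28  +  45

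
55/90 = 11/18 = 0.61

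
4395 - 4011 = 384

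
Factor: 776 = 2^3 *97^1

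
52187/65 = 52187/65= 802.88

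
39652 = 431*92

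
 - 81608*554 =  - 45210832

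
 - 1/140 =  - 1+139/140 =- 0.01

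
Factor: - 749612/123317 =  - 2^2*127^(- 1)*193^1 = - 772/127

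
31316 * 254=7954264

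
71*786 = 55806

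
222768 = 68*3276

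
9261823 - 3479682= 5782141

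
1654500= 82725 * 20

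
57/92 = 57/92 = 0.62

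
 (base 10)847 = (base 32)QF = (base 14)447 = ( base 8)1517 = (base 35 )o7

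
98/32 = 3 + 1/16 = 3.06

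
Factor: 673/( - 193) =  - 193^( - 1)*673^1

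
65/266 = 65/266 = 0.24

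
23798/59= 23798/59 = 403.36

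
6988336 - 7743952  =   - 755616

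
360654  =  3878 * 93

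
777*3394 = 2637138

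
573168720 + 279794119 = 852962839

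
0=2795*0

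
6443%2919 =605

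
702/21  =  234/7 = 33.43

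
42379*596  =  25257884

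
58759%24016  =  10727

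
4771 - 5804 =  - 1033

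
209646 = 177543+32103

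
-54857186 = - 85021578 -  - 30164392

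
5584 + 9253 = 14837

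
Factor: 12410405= 5^1* 7^1*29^1*12227^1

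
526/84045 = 526/84045 = 0.01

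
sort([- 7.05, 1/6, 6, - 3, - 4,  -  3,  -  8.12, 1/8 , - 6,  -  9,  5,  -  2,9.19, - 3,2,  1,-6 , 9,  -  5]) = [  -  9,-8.12,-7.05 ,-6 , - 6,  -  5 ,-4, -3,  -  3 , - 3 , - 2 , 1/8 , 1/6,  1,2, 5, 6,9,9.19]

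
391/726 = 391/726 = 0.54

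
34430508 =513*67116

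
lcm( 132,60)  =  660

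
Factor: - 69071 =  - 17^2*239^1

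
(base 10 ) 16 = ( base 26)g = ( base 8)20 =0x10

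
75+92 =167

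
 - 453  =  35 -488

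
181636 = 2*90818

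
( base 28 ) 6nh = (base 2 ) 1010011110101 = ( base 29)6b0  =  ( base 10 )5365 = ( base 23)a36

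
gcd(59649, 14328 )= 3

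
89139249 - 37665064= 51474185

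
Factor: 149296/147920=5^(-1)*7^1*31^1 *43^(-1 ) = 217/215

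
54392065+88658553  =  143050618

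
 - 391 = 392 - 783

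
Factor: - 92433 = -3^1*11^1*2801^1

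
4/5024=1/1256 = 0.00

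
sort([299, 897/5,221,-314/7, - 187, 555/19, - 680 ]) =[ - 680,-187, - 314/7,555/19,897/5,  221, 299 ] 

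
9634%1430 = 1054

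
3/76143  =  1/25381 =0.00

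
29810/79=29810/79  =  377.34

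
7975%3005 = 1965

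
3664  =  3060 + 604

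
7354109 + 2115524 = 9469633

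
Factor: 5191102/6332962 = 7^1 * 29^( - 1 )*137^( - 1)*797^( - 1 ) *370793^1 = 2595551/3166481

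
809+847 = 1656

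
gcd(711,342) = 9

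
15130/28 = 540 + 5/14 = 540.36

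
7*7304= 51128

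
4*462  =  1848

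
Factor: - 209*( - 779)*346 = 56332606 = 2^1*11^1*19^2*41^1*173^1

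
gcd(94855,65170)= 5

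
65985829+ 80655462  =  146641291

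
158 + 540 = 698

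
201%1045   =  201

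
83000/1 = 83000 = 83000.00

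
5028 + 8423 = 13451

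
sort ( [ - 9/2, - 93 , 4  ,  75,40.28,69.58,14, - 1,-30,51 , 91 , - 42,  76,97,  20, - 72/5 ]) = [ - 93, - 42, - 30, - 72/5, - 9/2, - 1, 4,14,20,40.28,  51,69.58,75,  76 , 91 , 97 ]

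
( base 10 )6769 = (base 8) 15161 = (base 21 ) F77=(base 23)CI7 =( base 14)2677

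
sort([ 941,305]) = [ 305, 941 ]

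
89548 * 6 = 537288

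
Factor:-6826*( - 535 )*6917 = 2^1*5^1*107^1 *3413^1*6917^1 = 25260261470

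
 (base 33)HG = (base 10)577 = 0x241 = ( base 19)1B7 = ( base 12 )401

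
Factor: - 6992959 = -6992959^1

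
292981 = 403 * 727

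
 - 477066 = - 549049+71983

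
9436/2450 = 674/175= 3.85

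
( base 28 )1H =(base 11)41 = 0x2D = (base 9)50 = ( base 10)45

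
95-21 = 74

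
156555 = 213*735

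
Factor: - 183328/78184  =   - 2^2*17^1 * 29^( - 1)=- 68/29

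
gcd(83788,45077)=1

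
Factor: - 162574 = - 2^1 * 29^1*2803^1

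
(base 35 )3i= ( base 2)1111011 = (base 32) 3R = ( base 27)4f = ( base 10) 123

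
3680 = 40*92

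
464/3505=464/3505 = 0.13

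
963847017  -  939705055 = 24141962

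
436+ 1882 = 2318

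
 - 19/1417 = -1+1398/1417 = - 0.01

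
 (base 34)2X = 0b1100101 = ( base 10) 101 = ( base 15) 6B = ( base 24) 45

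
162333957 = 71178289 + 91155668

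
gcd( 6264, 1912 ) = 8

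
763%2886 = 763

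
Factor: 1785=3^1*5^1*7^1*17^1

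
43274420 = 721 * 60020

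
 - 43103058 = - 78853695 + 35750637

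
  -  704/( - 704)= 1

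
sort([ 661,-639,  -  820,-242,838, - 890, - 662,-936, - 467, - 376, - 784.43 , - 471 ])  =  [ - 936,- 890,  -  820,-784.43, - 662, - 639,  -  471 , - 467,  -  376,  -  242, 661,  838] 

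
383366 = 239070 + 144296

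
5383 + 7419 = 12802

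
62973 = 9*6997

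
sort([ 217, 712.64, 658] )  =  [ 217, 658,712.64 ]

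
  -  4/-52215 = 4/52215 = 0.00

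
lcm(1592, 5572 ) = 11144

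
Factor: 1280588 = 2^2*389^1*823^1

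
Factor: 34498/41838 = 3^( - 1)*19^(-1 )*47^1 = 47/57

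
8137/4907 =1 + 3230/4907=1.66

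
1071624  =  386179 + 685445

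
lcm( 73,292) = 292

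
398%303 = 95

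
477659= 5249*91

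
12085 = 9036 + 3049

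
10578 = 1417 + 9161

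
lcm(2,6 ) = 6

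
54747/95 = 54747/95  =  576.28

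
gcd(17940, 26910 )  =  8970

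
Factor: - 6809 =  - 11^1*619^1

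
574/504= 1 + 5/36 = 1.14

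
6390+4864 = 11254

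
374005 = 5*74801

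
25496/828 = 30  +  164/207 = 30.79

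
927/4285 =927/4285 = 0.22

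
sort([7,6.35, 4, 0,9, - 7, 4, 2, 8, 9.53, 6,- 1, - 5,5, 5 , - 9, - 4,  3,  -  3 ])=[ -9, - 7, - 5, - 4, - 3, - 1,0, 2, 3, 4,4, 5,5, 6, 6.35, 7,  8,9, 9.53]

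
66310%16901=15607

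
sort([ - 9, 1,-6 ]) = [  -  9,  -  6, 1]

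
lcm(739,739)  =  739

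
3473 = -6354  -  -9827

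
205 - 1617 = -1412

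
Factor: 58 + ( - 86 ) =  - 2^2  *  7^1 = - 28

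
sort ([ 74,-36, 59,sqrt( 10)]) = [ - 36, sqrt( 10), 59 , 74 ] 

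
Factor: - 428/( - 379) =2^2 * 107^1 * 379^( - 1 ) 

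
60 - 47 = 13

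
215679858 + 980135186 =1195815044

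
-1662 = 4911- 6573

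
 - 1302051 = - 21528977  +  20226926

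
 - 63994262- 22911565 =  - 86905827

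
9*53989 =485901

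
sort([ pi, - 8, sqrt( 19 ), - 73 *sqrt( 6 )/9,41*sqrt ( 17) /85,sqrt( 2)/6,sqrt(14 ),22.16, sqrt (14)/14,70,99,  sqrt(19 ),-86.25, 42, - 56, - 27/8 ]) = [ - 86.25, - 56, - 73*sqrt ( 6 )/9 , - 8, - 27/8, sqrt(2) /6, sqrt( 14)/14,41*sqrt( 17 ) /85, pi, sqrt( 14), sqrt(19), sqrt ( 19), 22.16, 42, 70,99 ]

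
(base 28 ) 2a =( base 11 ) 60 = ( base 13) 51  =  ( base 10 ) 66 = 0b1000010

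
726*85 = 61710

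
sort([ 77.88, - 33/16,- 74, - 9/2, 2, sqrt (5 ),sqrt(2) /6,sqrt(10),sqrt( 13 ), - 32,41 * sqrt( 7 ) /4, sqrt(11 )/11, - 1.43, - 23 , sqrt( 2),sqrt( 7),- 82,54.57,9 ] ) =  [ - 82, - 74, - 32, - 23, - 9/2,-33/16, - 1.43,sqrt ( 2 )/6,sqrt ( 11) /11,sqrt( 2),2, sqrt( 5), sqrt( 7),sqrt ( 10 ), sqrt(13) , 9,41 * sqrt(7 )/4,54.57,77.88]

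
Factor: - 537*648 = -2^3*3^5* 179^1 = - 347976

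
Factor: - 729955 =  - 5^1*145991^1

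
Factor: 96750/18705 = 150/29 = 2^1*3^1*5^2*29^( - 1) 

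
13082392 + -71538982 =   -  58456590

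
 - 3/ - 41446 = 3/41446 = 0.00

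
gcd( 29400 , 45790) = 10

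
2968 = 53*56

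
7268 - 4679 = 2589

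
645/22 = 645/22 = 29.32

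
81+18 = 99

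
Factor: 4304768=2^7*13^2*199^1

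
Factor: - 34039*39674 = -1350463286  =  - 2^1*83^1  *  239^1*34039^1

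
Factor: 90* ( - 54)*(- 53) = 257580 = 2^2*3^5*5^1*53^1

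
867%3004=867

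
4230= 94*45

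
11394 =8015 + 3379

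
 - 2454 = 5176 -7630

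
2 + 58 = 60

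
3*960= 2880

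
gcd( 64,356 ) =4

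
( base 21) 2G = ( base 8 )72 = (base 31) 1r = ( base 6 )134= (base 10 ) 58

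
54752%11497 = 8764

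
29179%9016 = 2131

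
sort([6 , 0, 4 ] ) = [0, 4, 6 ] 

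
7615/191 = 7615/191 = 39.87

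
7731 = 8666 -935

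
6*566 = 3396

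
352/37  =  9 + 19/37 =9.51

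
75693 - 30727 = 44966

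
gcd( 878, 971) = 1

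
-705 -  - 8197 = 7492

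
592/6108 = 148/1527  =  0.10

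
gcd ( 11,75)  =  1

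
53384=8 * 6673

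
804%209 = 177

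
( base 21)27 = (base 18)2D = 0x31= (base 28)1L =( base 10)49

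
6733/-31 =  - 6733/31 = - 217.19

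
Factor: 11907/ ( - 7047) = -49/29 = -  7^2 * 29^( - 1 )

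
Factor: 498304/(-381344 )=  - 2^2 * 229^1*701^( - 1 )  =  - 916/701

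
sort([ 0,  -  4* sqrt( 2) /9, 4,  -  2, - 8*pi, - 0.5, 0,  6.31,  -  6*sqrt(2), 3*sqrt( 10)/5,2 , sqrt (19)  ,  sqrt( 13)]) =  [ - 8*pi,-6*sqrt( 2), - 2, - 4*sqrt( 2)/9, - 0.5 , 0,0, 3*sqrt(10)/5,2, sqrt( 13 ), 4, sqrt (19), 6.31]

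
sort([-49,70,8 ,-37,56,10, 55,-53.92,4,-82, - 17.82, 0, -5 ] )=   [-82,-53.92, - 49, - 37, - 17.82,-5, 0  ,  4,8  ,  10,55, 56,70] 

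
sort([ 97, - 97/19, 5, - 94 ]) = [-94, - 97/19,5, 97]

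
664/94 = 7 + 3/47= 7.06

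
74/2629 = 74/2629  =  0.03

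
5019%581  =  371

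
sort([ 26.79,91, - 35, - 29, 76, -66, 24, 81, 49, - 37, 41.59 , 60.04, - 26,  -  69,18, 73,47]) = [ - 69 , - 66, - 37, - 35, - 29 , - 26,  18,  24,26.79, 41.59,47 , 49,60.04,73,76,  81,  91]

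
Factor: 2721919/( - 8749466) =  - 2^( - 1 )*11^(-1 )*499^( - 1)*587^1*797^(  -  1)*4637^1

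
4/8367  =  4/8367 = 0.00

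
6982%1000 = 982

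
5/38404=5/38404 = 0.00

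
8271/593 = 13+562/593 =13.95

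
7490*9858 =73836420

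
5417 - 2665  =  2752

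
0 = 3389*0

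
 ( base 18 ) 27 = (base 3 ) 1121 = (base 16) 2b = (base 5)133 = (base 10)43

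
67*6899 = 462233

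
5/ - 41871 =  - 1 + 41866/41871 = -0.00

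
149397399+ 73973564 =223370963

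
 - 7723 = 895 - 8618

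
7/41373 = 7/41373=0.00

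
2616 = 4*654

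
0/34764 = 0 = 0.00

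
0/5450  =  0  =  0.00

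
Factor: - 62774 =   -  2^1*31387^1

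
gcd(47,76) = 1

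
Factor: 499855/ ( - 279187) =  - 5^1 * 99971^1 * 279187^( - 1)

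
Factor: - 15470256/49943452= - 3867564/12485863 = - 2^2*3^1*13^( - 1) * 19^1*29^( - 1)*16963^1*33119^(-1 )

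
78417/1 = 78417 = 78417.00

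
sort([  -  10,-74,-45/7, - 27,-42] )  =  [ - 74, - 42, - 27,-10, - 45/7 ] 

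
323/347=323/347 = 0.93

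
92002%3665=377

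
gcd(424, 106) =106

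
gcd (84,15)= 3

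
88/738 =44/369=0.12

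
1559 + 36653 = 38212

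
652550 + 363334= 1015884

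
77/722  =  77/722 = 0.11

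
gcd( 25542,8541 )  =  9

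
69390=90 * 771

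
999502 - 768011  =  231491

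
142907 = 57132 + 85775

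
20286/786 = 25 + 106/131 = 25.81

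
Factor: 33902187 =3^1*11^1*193^1*5323^1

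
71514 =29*2466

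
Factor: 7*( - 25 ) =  - 5^2*7^1 = -175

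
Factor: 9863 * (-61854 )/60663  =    -  203355334/20221 = -  2^1 * 7^1*13^2*61^1 * 73^( - 1 ) * 277^( - 1)*1409^1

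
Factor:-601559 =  - 7^1*19^1 *4523^1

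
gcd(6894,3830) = 766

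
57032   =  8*7129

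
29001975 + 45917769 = 74919744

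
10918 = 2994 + 7924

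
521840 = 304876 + 216964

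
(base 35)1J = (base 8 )66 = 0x36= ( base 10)54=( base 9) 60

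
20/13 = 1 + 7/13 = 1.54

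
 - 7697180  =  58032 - 7755212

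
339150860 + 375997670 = 715148530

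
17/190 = 17/190 = 0.09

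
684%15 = 9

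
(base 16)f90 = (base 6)30240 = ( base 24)6M0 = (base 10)3984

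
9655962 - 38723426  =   - 29067464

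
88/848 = 11/106= 0.10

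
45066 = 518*87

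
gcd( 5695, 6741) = 1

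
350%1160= 350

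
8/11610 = 4/5805=0.00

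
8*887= 7096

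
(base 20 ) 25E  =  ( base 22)1jc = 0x392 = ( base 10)914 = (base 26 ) 194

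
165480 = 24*6895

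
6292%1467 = 424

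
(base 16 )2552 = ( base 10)9554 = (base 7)36566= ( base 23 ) i19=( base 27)D2N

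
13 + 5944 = 5957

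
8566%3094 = 2378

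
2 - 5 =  - 3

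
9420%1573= 1555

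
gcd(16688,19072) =2384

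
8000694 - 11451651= - 3450957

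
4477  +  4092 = 8569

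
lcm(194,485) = 970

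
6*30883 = 185298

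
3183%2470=713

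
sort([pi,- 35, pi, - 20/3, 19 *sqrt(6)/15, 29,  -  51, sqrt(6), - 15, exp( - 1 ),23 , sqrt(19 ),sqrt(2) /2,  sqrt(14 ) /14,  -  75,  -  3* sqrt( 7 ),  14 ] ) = [  -  75, - 51, - 35, -15, - 3*sqrt (7),- 20/3,sqrt(14)/14, exp( - 1 ), sqrt(2)/2,sqrt( 6 ), 19 * sqrt(6 ) /15, pi , pi, sqrt (19), 14, 23, 29]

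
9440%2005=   1420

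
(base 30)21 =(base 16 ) 3d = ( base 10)61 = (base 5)221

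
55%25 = 5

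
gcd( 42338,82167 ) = 1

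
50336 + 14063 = 64399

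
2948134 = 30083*98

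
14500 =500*29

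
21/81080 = 21/81080 = 0.00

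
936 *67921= 63574056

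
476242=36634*13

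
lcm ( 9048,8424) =244296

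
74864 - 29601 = 45263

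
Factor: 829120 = 2^6*5^1*2591^1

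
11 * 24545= 269995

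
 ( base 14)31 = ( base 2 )101011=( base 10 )43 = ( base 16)2b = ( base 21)21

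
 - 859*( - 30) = 25770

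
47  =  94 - 47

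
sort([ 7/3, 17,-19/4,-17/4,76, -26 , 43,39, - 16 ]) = [-26,-16 , - 19/4,-17/4,7/3,17  ,  39, 43, 76]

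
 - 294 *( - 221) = 64974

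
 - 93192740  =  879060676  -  972253416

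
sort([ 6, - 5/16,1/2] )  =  [ - 5/16, 1/2, 6 ]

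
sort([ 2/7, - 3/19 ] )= [ - 3/19,2/7 ]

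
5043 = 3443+1600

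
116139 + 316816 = 432955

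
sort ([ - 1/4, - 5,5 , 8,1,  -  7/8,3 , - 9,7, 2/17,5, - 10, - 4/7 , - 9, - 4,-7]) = [ - 10, - 9, - 9, - 7, - 5, - 4 , - 7/8, - 4/7  , - 1/4,2/17 , 1,3,5, 5,7,8 ]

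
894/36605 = 894/36605 = 0.02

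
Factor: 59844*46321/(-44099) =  - 252003084/4009 = -  2^2*3^1*19^( - 1) * 211^ ( - 1 )*4211^1 * 4987^1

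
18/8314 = 9/4157 = 0.00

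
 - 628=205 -833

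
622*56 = 34832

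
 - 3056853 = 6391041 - 9447894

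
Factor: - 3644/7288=-1/2 = - 2^(-1) 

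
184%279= 184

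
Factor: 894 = 2^1 * 3^1 * 149^1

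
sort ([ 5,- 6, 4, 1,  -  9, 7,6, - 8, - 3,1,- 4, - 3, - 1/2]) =[- 9, - 8,- 6,  -  4, - 3,- 3, - 1/2, 1, 1, 4,5,6,7 ] 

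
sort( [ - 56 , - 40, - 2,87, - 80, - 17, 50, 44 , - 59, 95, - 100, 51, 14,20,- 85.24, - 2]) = [ - 100,-85.24, - 80, - 59, - 56 ,- 40 , - 17,  -  2,-2, 14,20,44,  50, 51 , 87, 95]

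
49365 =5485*9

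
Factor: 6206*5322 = 2^2*3^1*29^1*107^1* 887^1  =  33028332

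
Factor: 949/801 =3^( - 2)*13^1*73^1*89^( - 1 ) 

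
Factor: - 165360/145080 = - 2^1*3^(  -  1 ) * 31^( - 1 ) * 53^1=- 106/93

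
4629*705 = 3263445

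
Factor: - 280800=-2^5*3^3*5^2 * 13^1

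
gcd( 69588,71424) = 36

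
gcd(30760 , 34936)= 8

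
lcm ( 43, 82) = 3526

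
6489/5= 6489/5 = 1297.80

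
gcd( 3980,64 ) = 4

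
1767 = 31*57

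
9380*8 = 75040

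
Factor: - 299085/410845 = -3^1*157^1*647^( - 1) = -471/647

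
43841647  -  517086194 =-473244547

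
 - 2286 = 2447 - 4733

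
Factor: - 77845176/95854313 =-4579128/5638489=- 2^3*3^2 *63599^1*5638489^ ( - 1)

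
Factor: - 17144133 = -3^1*29^1*197059^1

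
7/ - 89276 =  - 7/89276 = -  0.00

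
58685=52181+6504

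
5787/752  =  7 + 523/752 =7.70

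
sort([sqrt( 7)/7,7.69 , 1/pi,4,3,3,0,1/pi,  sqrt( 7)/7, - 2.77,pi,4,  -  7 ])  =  [ - 7, - 2.77,0,1/pi, 1/pi, sqrt(7)/7,  sqrt( 7 ) /7,3,3,pi,4, 4,7.69] 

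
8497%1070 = 1007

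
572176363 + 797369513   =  1369545876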